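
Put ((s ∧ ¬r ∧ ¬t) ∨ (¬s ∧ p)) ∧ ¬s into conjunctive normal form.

(s ∨ p) ∧ (¬r ∨ p) ∧ (¬t ∨ p) ∧ ¬s

((s ∧ ¬r ∧ ¬t) ∨ (¬s ∧ p)) ∧ ¬s
≡ (s ∨ ¬s) ∧ (s ∨ p) ∧ (¬r ∨ ¬s) ∧ (¬r ∨ p) ∧ (¬t ∨ ¬s) ∧ (¬t ∨ p) ∧ ¬s   [distribute ∨ over ∧]
≡ (s ∨ p) ∧ (¬r ∨ p) ∧ (¬t ∨ p) ∧ ¬s   [simplify]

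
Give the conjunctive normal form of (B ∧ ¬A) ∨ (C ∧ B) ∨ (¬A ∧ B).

(B ∧ ¬A) ∨ (C ∧ B) ∨ (¬A ∧ B)
= (B ∨ C ∨ ¬A) ∧ (B ∨ C ∨ B) ∧ (B ∨ B ∨ ¬A) ∧ (B ∨ B ∨ B) ∧ (¬A ∨ C ∨ ¬A) ∧ (¬A ∨ C ∨ B) ∧ (¬A ∨ B ∨ ¬A) ∧ (¬A ∨ B ∨ B)   [distribute ∨ over ∧]
= B ∧ (¬A ∨ C)   [simplify]

B ∧ (¬A ∨ C)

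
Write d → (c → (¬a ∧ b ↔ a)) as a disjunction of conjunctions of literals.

d → (c → (¬a ∧ b ↔ a))
⇔ ¬d ∨ (c → (¬a ∧ b ↔ a))   (eliminate →)
⇔ ¬d ∨ ¬c ∨ (¬a ∧ b ↔ a)   (eliminate →)
⇔ ¬d ∨ ¬c ∨ (¬a ∧ b → a) ∧ (a → ¬a ∧ b)   (eliminate ↔)
⇔ ¬d ∨ ¬c ∨ (¬(¬a ∧ b) ∨ a) ∧ (a → ¬a ∧ b)   (eliminate →)
⇔ ¬d ∨ ¬c ∨ (¬(¬a ∧ b) ∨ a) ∧ (¬a ∨ ¬a ∧ b)   (eliminate →)
⇔ ¬d ∨ ¬c ∨ (¬¬a ∨ ¬b ∨ a) ∧ (¬a ∨ ¬a ∧ b)   (De Morgan)
⇔ ¬d ∨ ¬c ∨ (a ∨ ¬b ∨ a) ∧ (¬a ∨ ¬a ∧ b)   (double negation)
⇔ ¬d ∨ ¬c ∨ a ∧ ¬a ∨ a ∧ ¬a ∧ b ∨ ¬b ∧ ¬a ∨ ¬b ∧ ¬a ∧ b ∨ a ∧ ¬a ∨ a ∧ ¬a ∧ b   (distribute ∧ over ∨)
⇔ ¬d ∨ ¬c ∨ ¬b ∧ ¬a   (simplify)

¬d ∨ ¬c ∨ ¬b ∧ ¬a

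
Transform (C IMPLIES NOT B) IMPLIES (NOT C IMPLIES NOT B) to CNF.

C OR NOT B

(C IMPLIES NOT B) IMPLIES (NOT C IMPLIES NOT B)
≡ NOT (C IMPLIES NOT B) OR (NOT C IMPLIES NOT B)
≡ NOT (NOT C OR NOT B) OR (NOT C IMPLIES NOT B)
≡ NOT (NOT C OR NOT B) OR NOT NOT C OR NOT B
≡ (NOT NOT C AND NOT NOT B) OR NOT NOT C OR NOT B
≡ (C AND NOT NOT B) OR NOT NOT C OR NOT B
≡ (C AND B) OR NOT NOT C OR NOT B
≡ (C AND B) OR C OR NOT B
≡ (C OR C OR NOT B) AND (B OR C OR NOT B)
≡ C OR NOT B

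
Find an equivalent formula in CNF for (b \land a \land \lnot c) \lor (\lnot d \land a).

(b \lor \lnot d) \land a \land (\lnot c \lor \lnot d)

(b \land a \land \lnot c) \lor (\lnot d \land a)
⇔ (b \lor \lnot d) \land (b \lor a) \land (a \lor \lnot d) \land (a \lor a) \land (\lnot c \lor \lnot d) \land (\lnot c \lor a)   [distribute \lor over \land]
⇔ (b \lor \lnot d) \land a \land (\lnot c \lor \lnot d)   [simplify]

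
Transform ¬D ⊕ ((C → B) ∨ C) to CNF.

(D ∨ C) ∧ (D ∨ ¬B) ∧ (D ∨ ¬C)

¬D ⊕ ((C → B) ∨ C)
≡ (¬D ∨ (C → B) ∨ C) ∧ ¬(¬D ∧ ((C → B) ∨ C))   (expand ⊕)
≡ (¬D ∨ ¬C ∨ B ∨ C) ∧ ¬(¬D ∧ ((C → B) ∨ C))   (eliminate →)
≡ (¬D ∨ ¬C ∨ B ∨ C) ∧ ¬(¬D ∧ (¬C ∨ B ∨ C))   (eliminate →)
≡ (¬D ∨ ¬C ∨ B ∨ C) ∧ (¬¬D ∨ ¬(¬C ∨ B ∨ C))   (De Morgan)
≡ (¬D ∨ ¬C ∨ B ∨ C) ∧ (D ∨ ¬(¬C ∨ B ∨ C))   (double negation)
≡ (¬D ∨ ¬C ∨ B ∨ C) ∧ (D ∨ (¬¬C ∧ ¬B ∧ ¬C))   (De Morgan)
≡ (¬D ∨ ¬C ∨ B ∨ C) ∧ (D ∨ (C ∧ ¬B ∧ ¬C))   (double negation)
≡ (¬D ∨ ¬C ∨ B ∨ C) ∧ (D ∨ C) ∧ (D ∨ ¬B) ∧ (D ∨ ¬C)   (distribute ∨ over ∧)
≡ (D ∨ C) ∧ (D ∨ ¬B) ∧ (D ∨ ¬C)   (simplify)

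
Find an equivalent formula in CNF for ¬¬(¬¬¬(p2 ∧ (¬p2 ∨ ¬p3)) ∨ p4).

¬p2 ∨ p3 ∨ p4

¬¬(¬¬¬(p2 ∧ (¬p2 ∨ ¬p3)) ∨ p4)
= ¬¬¬(p2 ∧ (¬p2 ∨ ¬p3)) ∨ p4   [double negation]
= ¬(p2 ∧ (¬p2 ∨ ¬p3)) ∨ p4   [double negation]
= ¬p2 ∨ ¬(¬p2 ∨ ¬p3) ∨ p4   [De Morgan]
= ¬p2 ∨ (¬¬p2 ∧ ¬¬p3) ∨ p4   [De Morgan]
= ¬p2 ∨ (p2 ∧ ¬¬p3) ∨ p4   [double negation]
= ¬p2 ∨ (p2 ∧ p3) ∨ p4   [double negation]
= (¬p2 ∨ p2 ∨ p4) ∧ (¬p2 ∨ p3 ∨ p4)   [distribute ∨ over ∧]
= ¬p2 ∨ p3 ∨ p4   [simplify]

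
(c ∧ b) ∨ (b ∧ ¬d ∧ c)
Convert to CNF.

c ∧ b

(c ∧ b) ∨ (b ∧ ¬d ∧ c)
= (c ∨ b) ∧ (c ∨ ¬d) ∧ (c ∨ c) ∧ (b ∨ b) ∧ (b ∨ ¬d) ∧ (b ∨ c)   (distribute ∨ over ∧)
= c ∧ b   (simplify)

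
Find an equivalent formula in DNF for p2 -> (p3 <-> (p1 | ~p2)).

p2 -> (p3 <-> (p1 | ~p2))
= ~p2 | (p3 <-> (p1 | ~p2))
= ~p2 | ((p3 -> (p1 | ~p2)) & ((p1 | ~p2) -> p3))
= ~p2 | ((~p3 | p1 | ~p2) & ((p1 | ~p2) -> p3))
= ~p2 | ((~p3 | p1 | ~p2) & (~(p1 | ~p2) | p3))
= ~p2 | ((~p3 | p1 | ~p2) & ((~p1 & ~~p2) | p3))
= ~p2 | ((~p3 | p1 | ~p2) & ((~p1 & p2) | p3))
= ~p2 | (~p3 & ~p1 & p2) | (~p3 & p3) | (p1 & ~p1 & p2) | (p1 & p3) | (~p2 & ~p1 & p2) | (~p2 & p3)
= ~p2 | (~p3 & ~p1 & p2) | (p1 & p3)

~p2 | (~p3 & ~p1 & p2) | (p1 & p3)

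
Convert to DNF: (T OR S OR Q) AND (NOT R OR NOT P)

(T AND NOT R) OR (T AND NOT P) OR (S AND NOT R) OR (S AND NOT P) OR (Q AND NOT R) OR (Q AND NOT P)

(T OR S OR Q) AND (NOT R OR NOT P)
≡ (T AND NOT R) OR (T AND NOT P) OR (S AND NOT R) OR (S AND NOT P) OR (Q AND NOT R) OR (Q AND NOT P)   — distribute AND over OR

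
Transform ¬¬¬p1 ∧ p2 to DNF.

¬p1 ∧ p2

¬¬¬p1 ∧ p2
≡ ¬p1 ∧ p2   [double negation]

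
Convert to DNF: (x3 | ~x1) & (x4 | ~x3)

(x3 & x4) | (~x1 & x4) | (~x1 & ~x3)

(x3 | ~x1) & (x4 | ~x3)
⇔ (x3 & x4) | (x3 & ~x3) | (~x1 & x4) | (~x1 & ~x3)   [distribute & over |]
⇔ (x3 & x4) | (~x1 & x4) | (~x1 & ~x3)   [simplify]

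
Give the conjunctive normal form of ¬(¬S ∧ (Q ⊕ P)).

(S ∨ ¬Q ∨ P) ∧ (S ∨ ¬P ∨ Q)

¬(¬S ∧ (Q ⊕ P))
⇔ ¬(¬S ∧ (Q ∨ P) ∧ ¬(Q ∧ P))   [expand ⊕]
⇔ ¬¬S ∨ ¬(Q ∨ P) ∨ ¬¬(Q ∧ P)   [De Morgan]
⇔ S ∨ ¬(Q ∨ P) ∨ ¬¬(Q ∧ P)   [double negation]
⇔ S ∨ (¬Q ∧ ¬P) ∨ ¬¬(Q ∧ P)   [De Morgan]
⇔ S ∨ (¬Q ∧ ¬P) ∨ (Q ∧ P)   [double negation]
⇔ (S ∨ ¬Q ∨ Q) ∧ (S ∨ ¬Q ∨ P) ∧ (S ∨ ¬P ∨ Q) ∧ (S ∨ ¬P ∨ P)   [distribute ∨ over ∧]
⇔ (S ∨ ¬Q ∨ P) ∧ (S ∨ ¬P ∨ Q)   [simplify]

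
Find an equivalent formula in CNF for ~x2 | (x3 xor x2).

~x2 | ~x3

~x2 | (x3 xor x2)
≡ ~x2 | ((x3 | x2) & ~(x3 & x2))
≡ ~x2 | ((x3 | x2) & (~x3 | ~x2))
≡ (~x2 | x3 | x2) & (~x2 | ~x3 | ~x2)
≡ ~x2 | ~x3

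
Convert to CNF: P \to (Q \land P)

P \to (Q \land P)
≡ \lnot P \lor (Q \land P)   [eliminate \to]
≡ (\lnot P \lor Q) \land (\lnot P \lor P)   [distribute \lor over \land]
≡ \lnot P \lor Q   [simplify]

\lnot P \lor Q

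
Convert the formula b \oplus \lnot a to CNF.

(b \lor \lnot a) \land (\lnot b \lor a)

b \oplus \lnot a
= (b \lor \lnot a) \land \lnot (b \land \lnot a)   [expand \oplus]
= (b \lor \lnot a) \land (\lnot b \lor \lnot \lnot a)   [De Morgan]
= (b \lor \lnot a) \land (\lnot b \lor a)   [double negation]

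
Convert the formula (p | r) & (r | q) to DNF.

(p | r) & (r | q)
≡ (p & r) | (p & q) | (r & r) | (r & q)
≡ (p & q) | r

(p & q) | r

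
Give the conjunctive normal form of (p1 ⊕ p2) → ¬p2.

¬p2 ∨ p1

(p1 ⊕ p2) → ¬p2
= ¬(p1 ⊕ p2) ∨ ¬p2   (eliminate →)
= ¬((p1 ∨ p2) ∧ ¬(p1 ∧ p2)) ∨ ¬p2   (expand ⊕)
= ¬(p1 ∨ p2) ∨ ¬¬(p1 ∧ p2) ∨ ¬p2   (De Morgan)
= (¬p1 ∧ ¬p2) ∨ ¬¬(p1 ∧ p2) ∨ ¬p2   (De Morgan)
= (¬p1 ∧ ¬p2) ∨ (p1 ∧ p2) ∨ ¬p2   (double negation)
= (¬p1 ∨ p1 ∨ ¬p2) ∧ (¬p1 ∨ p2 ∨ ¬p2) ∧ (¬p2 ∨ p1 ∨ ¬p2) ∧ (¬p2 ∨ p2 ∨ ¬p2)   (distribute ∨ over ∧)
= ¬p2 ∨ p1   (simplify)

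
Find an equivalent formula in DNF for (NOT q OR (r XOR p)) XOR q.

NOT q OR (q AND NOT r AND NOT p) OR (q AND p AND r)

(NOT q OR (r XOR p)) XOR q
= ((NOT q OR (r XOR p)) AND NOT q) OR (NOT (NOT q OR (r XOR p)) AND q)
= ((NOT q OR (r AND NOT p) OR (NOT r AND p)) AND NOT q) OR (NOT (NOT q OR (r XOR p)) AND q)
= ((NOT q OR (r AND NOT p) OR (NOT r AND p)) AND NOT q) OR (NOT (NOT q OR (r AND NOT p) OR (NOT r AND p)) AND q)
= ((NOT q OR (r AND NOT p) OR (NOT r AND p)) AND NOT q) OR (NOT NOT q AND NOT (r AND NOT p) AND NOT (NOT r AND p) AND q)
= ((NOT q OR (r AND NOT p) OR (NOT r AND p)) AND NOT q) OR (q AND NOT (r AND NOT p) AND NOT (NOT r AND p) AND q)
= ((NOT q OR (r AND NOT p) OR (NOT r AND p)) AND NOT q) OR (q AND (NOT r OR NOT NOT p) AND NOT (NOT r AND p) AND q)
= ((NOT q OR (r AND NOT p) OR (NOT r AND p)) AND NOT q) OR (q AND (NOT r OR p) AND NOT (NOT r AND p) AND q)
= ((NOT q OR (r AND NOT p) OR (NOT r AND p)) AND NOT q) OR (q AND (NOT r OR p) AND (NOT NOT r OR NOT p) AND q)
= ((NOT q OR (r AND NOT p) OR (NOT r AND p)) AND NOT q) OR (q AND (NOT r OR p) AND (r OR NOT p) AND q)
= (NOT q AND NOT q) OR (r AND NOT p AND NOT q) OR (NOT r AND p AND NOT q) OR (q AND NOT r AND r AND q) OR (q AND NOT r AND NOT p AND q) OR (q AND p AND r AND q) OR (q AND p AND NOT p AND q)
= NOT q OR (q AND NOT r AND NOT p) OR (q AND p AND r)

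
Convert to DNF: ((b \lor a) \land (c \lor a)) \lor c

((b \lor a) \land (c \lor a)) \lor c
≡ (b \land c) \lor (b \land a) \lor (a \land c) \lor (a \land a) \lor c   [distribute \land over \lor]
≡ a \lor c   [simplify]

a \lor c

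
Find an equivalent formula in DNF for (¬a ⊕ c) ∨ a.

¬a ∧ ¬c ∨ a

(¬a ⊕ c) ∨ a
≡ ¬a ∧ ¬c ∨ ¬¬a ∧ c ∨ a
≡ ¬a ∧ ¬c ∨ a ∧ c ∨ a
≡ ¬a ∧ ¬c ∨ a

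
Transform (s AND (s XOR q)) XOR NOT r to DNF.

(s AND NOT q AND r) OR (NOT s AND NOT r) OR (q AND s AND NOT r)

(s AND (s XOR q)) XOR NOT r
⇔ (s AND (s XOR q) AND NOT NOT r) OR (NOT (s AND (s XOR q)) AND NOT r)   — expand XOR
⇔ (s AND ((s AND NOT q) OR (NOT s AND q)) AND NOT NOT r) OR (NOT (s AND (s XOR q)) AND NOT r)   — expand XOR
⇔ (s AND ((s AND NOT q) OR (NOT s AND q)) AND NOT NOT r) OR (NOT (s AND ((s AND NOT q) OR (NOT s AND q))) AND NOT r)   — expand XOR
⇔ (s AND ((s AND NOT q) OR (NOT s AND q)) AND r) OR (NOT (s AND ((s AND NOT q) OR (NOT s AND q))) AND NOT r)   — double negation
⇔ (s AND ((s AND NOT q) OR (NOT s AND q)) AND r) OR ((NOT s OR NOT ((s AND NOT q) OR (NOT s AND q))) AND NOT r)   — De Morgan
⇔ (s AND ((s AND NOT q) OR (NOT s AND q)) AND r) OR ((NOT s OR (NOT (s AND NOT q) AND NOT (NOT s AND q))) AND NOT r)   — De Morgan
⇔ (s AND ((s AND NOT q) OR (NOT s AND q)) AND r) OR ((NOT s OR ((NOT s OR NOT NOT q) AND NOT (NOT s AND q))) AND NOT r)   — De Morgan
⇔ (s AND ((s AND NOT q) OR (NOT s AND q)) AND r) OR ((NOT s OR ((NOT s OR q) AND NOT (NOT s AND q))) AND NOT r)   — double negation
⇔ (s AND ((s AND NOT q) OR (NOT s AND q)) AND r) OR ((NOT s OR ((NOT s OR q) AND (NOT NOT s OR NOT q))) AND NOT r)   — De Morgan
⇔ (s AND ((s AND NOT q) OR (NOT s AND q)) AND r) OR ((NOT s OR ((NOT s OR q) AND (s OR NOT q))) AND NOT r)   — double negation
⇔ (s AND s AND NOT q AND r) OR (s AND NOT s AND q AND r) OR (NOT s AND NOT r) OR (NOT s AND s AND NOT r) OR (NOT s AND NOT q AND NOT r) OR (q AND s AND NOT r) OR (q AND NOT q AND NOT r)   — distribute AND over OR
⇔ (s AND NOT q AND r) OR (NOT s AND NOT r) OR (q AND s AND NOT r)   — simplify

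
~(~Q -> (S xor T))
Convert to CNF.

~(~Q -> (S xor T))
≡ ~(~~Q | (S xor T))
≡ ~(~~Q | ((S | T) & ~(S & T)))
≡ ~~~Q & ~((S | T) & ~(S & T))
≡ ~Q & ~((S | T) & ~(S & T))
≡ ~Q & (~(S | T) | ~~(S & T))
≡ ~Q & ((~S & ~T) | ~~(S & T))
≡ ~Q & ((~S & ~T) | (S & T))
≡ ~Q & (~S | S) & (~S | T) & (~T | S) & (~T | T)
≡ ~Q & (~S | T) & (~T | S)

~Q & (~S | T) & (~T | S)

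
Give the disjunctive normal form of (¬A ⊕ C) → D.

(¬A ⊕ C) → D
≡ ¬(¬A ⊕ C) ∨ D   [eliminate →]
≡ ¬((¬A ∧ ¬C) ∨ (¬¬A ∧ C)) ∨ D   [expand ⊕]
≡ (¬(¬A ∧ ¬C) ∧ ¬(¬¬A ∧ C)) ∨ D   [De Morgan]
≡ ((¬¬A ∨ ¬¬C) ∧ ¬(¬¬A ∧ C)) ∨ D   [De Morgan]
≡ ((A ∨ ¬¬C) ∧ ¬(¬¬A ∧ C)) ∨ D   [double negation]
≡ ((A ∨ C) ∧ ¬(¬¬A ∧ C)) ∨ D   [double negation]
≡ ((A ∨ C) ∧ (¬¬¬A ∨ ¬C)) ∨ D   [De Morgan]
≡ ((A ∨ C) ∧ (¬A ∨ ¬C)) ∨ D   [double negation]
≡ (A ∧ ¬A) ∨ (A ∧ ¬C) ∨ (C ∧ ¬A) ∨ (C ∧ ¬C) ∨ D   [distribute ∧ over ∨]
≡ (A ∧ ¬C) ∨ (C ∧ ¬A) ∨ D   [simplify]

(A ∧ ¬C) ∨ (C ∧ ¬A) ∨ D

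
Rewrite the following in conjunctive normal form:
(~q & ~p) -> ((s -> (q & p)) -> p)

(~q & ~p) -> ((s -> (q & p)) -> p)
≡ ~(~q & ~p) | ((s -> (q & p)) -> p)   — eliminate ->
≡ ~(~q & ~p) | ~(s -> (q & p)) | p   — eliminate ->
≡ ~(~q & ~p) | ~(~s | (q & p)) | p   — eliminate ->
≡ ~~q | ~~p | ~(~s | (q & p)) | p   — De Morgan
≡ q | ~~p | ~(~s | (q & p)) | p   — double negation
≡ q | p | ~(~s | (q & p)) | p   — double negation
≡ q | p | (~~s & ~(q & p)) | p   — De Morgan
≡ q | p | (s & ~(q & p)) | p   — double negation
≡ q | p | (s & (~q | ~p)) | p   — De Morgan
≡ (q | p | s | p) & (q | p | ~q | ~p | p)   — distribute | over &
≡ q | p | s   — simplify

q | p | s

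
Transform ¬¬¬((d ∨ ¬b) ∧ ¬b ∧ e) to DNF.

¬¬¬((d ∨ ¬b) ∧ ¬b ∧ e)
⇔ ¬((d ∨ ¬b) ∧ ¬b ∧ e)   [double negation]
⇔ ¬(d ∨ ¬b) ∨ ¬¬b ∨ ¬e   [De Morgan]
⇔ (¬d ∧ ¬¬b) ∨ ¬¬b ∨ ¬e   [De Morgan]
⇔ (¬d ∧ b) ∨ ¬¬b ∨ ¬e   [double negation]
⇔ (¬d ∧ b) ∨ b ∨ ¬e   [double negation]
⇔ b ∨ ¬e   [simplify]

b ∨ ¬e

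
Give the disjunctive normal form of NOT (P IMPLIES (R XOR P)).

NOT (P IMPLIES (R XOR P))
⇔ NOT (NOT P OR (R XOR P))   [eliminate IMPLIES]
⇔ NOT (NOT P OR (R AND NOT P) OR (NOT R AND P))   [expand XOR]
⇔ NOT NOT P AND NOT (R AND NOT P) AND NOT (NOT R AND P)   [De Morgan]
⇔ P AND NOT (R AND NOT P) AND NOT (NOT R AND P)   [double negation]
⇔ P AND (NOT R OR NOT NOT P) AND NOT (NOT R AND P)   [De Morgan]
⇔ P AND (NOT R OR P) AND NOT (NOT R AND P)   [double negation]
⇔ P AND (NOT R OR P) AND (NOT NOT R OR NOT P)   [De Morgan]
⇔ P AND (NOT R OR P) AND (R OR NOT P)   [double negation]
⇔ (P AND NOT R AND R) OR (P AND NOT R AND NOT P) OR (P AND P AND R) OR (P AND P AND NOT P)   [distribute AND over OR]
⇔ P AND R   [simplify]

P AND R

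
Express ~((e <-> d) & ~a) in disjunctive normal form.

~((e <-> d) & ~a)
⇔ ~((e -> d) & (d -> e) & ~a)
⇔ ~((~e | d) & (d -> e) & ~a)
⇔ ~((~e | d) & (~d | e) & ~a)
⇔ ~(~e | d) | ~(~d | e) | ~~a
⇔ (~~e & ~d) | ~(~d | e) | ~~a
⇔ (e & ~d) | ~(~d | e) | ~~a
⇔ (e & ~d) | (~~d & ~e) | ~~a
⇔ (e & ~d) | (d & ~e) | ~~a
⇔ (e & ~d) | (d & ~e) | a

(e & ~d) | (d & ~e) | a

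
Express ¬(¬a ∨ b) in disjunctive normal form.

a ∧ ¬b

¬(¬a ∨ b)
⇔ ¬¬a ∧ ¬b   [De Morgan]
⇔ a ∧ ¬b   [double negation]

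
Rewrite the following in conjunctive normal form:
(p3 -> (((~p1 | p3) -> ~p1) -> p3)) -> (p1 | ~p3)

~p3 | p1

(p3 -> (((~p1 | p3) -> ~p1) -> p3)) -> (p1 | ~p3)
≡ ~(p3 -> (((~p1 | p3) -> ~p1) -> p3)) | p1 | ~p3   — eliminate ->
≡ ~(~p3 | (((~p1 | p3) -> ~p1) -> p3)) | p1 | ~p3   — eliminate ->
≡ ~(~p3 | ~((~p1 | p3) -> ~p1) | p3) | p1 | ~p3   — eliminate ->
≡ ~(~p3 | ~(~(~p1 | p3) | ~p1) | p3) | p1 | ~p3   — eliminate ->
≡ (~~p3 & ~~(~(~p1 | p3) | ~p1) & ~p3) | p1 | ~p3   — De Morgan
≡ (p3 & ~~(~(~p1 | p3) | ~p1) & ~p3) | p1 | ~p3   — double negation
≡ (p3 & (~(~p1 | p3) | ~p1) & ~p3) | p1 | ~p3   — double negation
≡ (p3 & ((~~p1 & ~p3) | ~p1) & ~p3) | p1 | ~p3   — De Morgan
≡ (p3 & ((p1 & ~p3) | ~p1) & ~p3) | p1 | ~p3   — double negation
≡ (p3 | p1 | ~p3) & (p1 | ~p1 | p1 | ~p3) & (~p3 | ~p1 | p1 | ~p3) & (~p3 | p1 | ~p3)   — distribute | over &
≡ ~p3 | p1   — simplify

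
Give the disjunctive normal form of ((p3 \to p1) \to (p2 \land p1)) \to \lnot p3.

(p1 \land \lnot p2) \lor \lnot p3

((p3 \to p1) \to (p2 \land p1)) \to \lnot p3
≡ \lnot ((p3 \to p1) \to (p2 \land p1)) \lor \lnot p3   [eliminate \to]
≡ \lnot (\lnot (p3 \to p1) \lor (p2 \land p1)) \lor \lnot p3   [eliminate \to]
≡ \lnot (\lnot (\lnot p3 \lor p1) \lor (p2 \land p1)) \lor \lnot p3   [eliminate \to]
≡ (\lnot \lnot (\lnot p3 \lor p1) \land \lnot (p2 \land p1)) \lor \lnot p3   [De Morgan]
≡ ((\lnot p3 \lor p1) \land \lnot (p2 \land p1)) \lor \lnot p3   [double negation]
≡ ((\lnot p3 \lor p1) \land (\lnot p2 \lor \lnot p1)) \lor \lnot p3   [De Morgan]
≡ (\lnot p3 \land \lnot p2) \lor (\lnot p3 \land \lnot p1) \lor (p1 \land \lnot p2) \lor (p1 \land \lnot p1) \lor \lnot p3   [distribute \land over \lor]
≡ (p1 \land \lnot p2) \lor \lnot p3   [simplify]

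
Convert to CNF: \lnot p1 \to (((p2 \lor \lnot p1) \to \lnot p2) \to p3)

p1 \lor p2 \lor p3

\lnot p1 \to (((p2 \lor \lnot p1) \to \lnot p2) \to p3)
⇔ \lnot \lnot p1 \lor (((p2 \lor \lnot p1) \to \lnot p2) \to p3)   (eliminate \to)
⇔ \lnot \lnot p1 \lor \lnot ((p2 \lor \lnot p1) \to \lnot p2) \lor p3   (eliminate \to)
⇔ \lnot \lnot p1 \lor \lnot (\lnot (p2 \lor \lnot p1) \lor \lnot p2) \lor p3   (eliminate \to)
⇔ p1 \lor \lnot (\lnot (p2 \lor \lnot p1) \lor \lnot p2) \lor p3   (double negation)
⇔ p1 \lor (\lnot \lnot (p2 \lor \lnot p1) \land \lnot \lnot p2) \lor p3   (De Morgan)
⇔ p1 \lor ((p2 \lor \lnot p1) \land \lnot \lnot p2) \lor p3   (double negation)
⇔ p1 \lor ((p2 \lor \lnot p1) \land p2) \lor p3   (double negation)
⇔ (p1 \lor p2 \lor \lnot p1 \lor p3) \land (p1 \lor p2 \lor p3)   (distribute \lor over \land)
⇔ p1 \lor p2 \lor p3   (simplify)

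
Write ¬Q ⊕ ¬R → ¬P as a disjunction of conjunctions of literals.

Q ∧ R ∨ ¬R ∧ ¬Q ∨ ¬P

¬Q ⊕ ¬R → ¬P
≡ ¬(¬Q ⊕ ¬R) ∨ ¬P   [eliminate →]
≡ ¬(¬Q ∧ ¬¬R ∨ ¬¬Q ∧ ¬R) ∨ ¬P   [expand ⊕]
≡ ¬(¬Q ∧ ¬¬R) ∧ ¬(¬¬Q ∧ ¬R) ∨ ¬P   [De Morgan]
≡ (¬¬Q ∨ ¬¬¬R) ∧ ¬(¬¬Q ∧ ¬R) ∨ ¬P   [De Morgan]
≡ (Q ∨ ¬¬¬R) ∧ ¬(¬¬Q ∧ ¬R) ∨ ¬P   [double negation]
≡ (Q ∨ ¬R) ∧ ¬(¬¬Q ∧ ¬R) ∨ ¬P   [double negation]
≡ (Q ∨ ¬R) ∧ (¬¬¬Q ∨ ¬¬R) ∨ ¬P   [De Morgan]
≡ (Q ∨ ¬R) ∧ (¬Q ∨ ¬¬R) ∨ ¬P   [double negation]
≡ (Q ∨ ¬R) ∧ (¬Q ∨ R) ∨ ¬P   [double negation]
≡ Q ∧ ¬Q ∨ Q ∧ R ∨ ¬R ∧ ¬Q ∨ ¬R ∧ R ∨ ¬P   [distribute ∧ over ∨]
≡ Q ∧ R ∨ ¬R ∧ ¬Q ∨ ¬P   [simplify]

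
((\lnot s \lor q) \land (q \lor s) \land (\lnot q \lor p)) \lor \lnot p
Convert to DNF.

((\lnot s \lor q) \land (q \lor s) \land (\lnot q \lor p)) \lor \lnot p
= (\lnot s \land q \land \lnot q) \lor (\lnot s \land q \land p) \lor (\lnot s \land s \land \lnot q) \lor (\lnot s \land s \land p) \lor (q \land q \land \lnot q) \lor (q \land q \land p) \lor (q \land s \land \lnot q) \lor (q \land s \land p) \lor \lnot p   [distribute \land over \lor]
= (q \land p) \lor \lnot p   [simplify]

(q \land p) \lor \lnot p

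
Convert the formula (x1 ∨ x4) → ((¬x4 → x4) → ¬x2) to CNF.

(x1 ∨ x4) → ((¬x4 → x4) → ¬x2)
= ¬(x1 ∨ x4) ∨ ((¬x4 → x4) → ¬x2)
= ¬(x1 ∨ x4) ∨ ¬(¬x4 → x4) ∨ ¬x2
= ¬(x1 ∨ x4) ∨ ¬(¬¬x4 ∨ x4) ∨ ¬x2
= (¬x1 ∧ ¬x4) ∨ ¬(¬¬x4 ∨ x4) ∨ ¬x2
= (¬x1 ∧ ¬x4) ∨ (¬¬¬x4 ∧ ¬x4) ∨ ¬x2
= (¬x1 ∧ ¬x4) ∨ (¬x4 ∧ ¬x4) ∨ ¬x2
= (¬x1 ∨ ¬x4 ∨ ¬x2) ∧ (¬x1 ∨ ¬x4 ∨ ¬x2) ∧ (¬x4 ∨ ¬x4 ∨ ¬x2) ∧ (¬x4 ∨ ¬x4 ∨ ¬x2)
= ¬x4 ∨ ¬x2

¬x4 ∨ ¬x2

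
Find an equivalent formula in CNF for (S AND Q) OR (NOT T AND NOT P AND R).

(S OR NOT T) AND (S OR NOT P) AND (S OR R) AND (Q OR NOT T) AND (Q OR NOT P) AND (Q OR R)

(S AND Q) OR (NOT T AND NOT P AND R)
⇔ (S OR NOT T) AND (S OR NOT P) AND (S OR R) AND (Q OR NOT T) AND (Q OR NOT P) AND (Q OR R)   — distribute OR over AND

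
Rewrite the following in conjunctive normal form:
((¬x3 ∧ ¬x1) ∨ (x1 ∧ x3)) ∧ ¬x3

((¬x3 ∧ ¬x1) ∨ (x1 ∧ x3)) ∧ ¬x3
≡ (¬x3 ∨ x1) ∧ (¬x3 ∨ x3) ∧ (¬x1 ∨ x1) ∧ (¬x1 ∨ x3) ∧ ¬x3   [distribute ∨ over ∧]
≡ (¬x1 ∨ x3) ∧ ¬x3   [simplify]

(¬x1 ∨ x3) ∧ ¬x3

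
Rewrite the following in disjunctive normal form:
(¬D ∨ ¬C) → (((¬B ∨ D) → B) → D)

(¬D ∨ ¬C) → (((¬B ∨ D) → B) → D)
⇔ ¬(¬D ∨ ¬C) ∨ (((¬B ∨ D) → B) → D)   [eliminate →]
⇔ ¬(¬D ∨ ¬C) ∨ ¬((¬B ∨ D) → B) ∨ D   [eliminate →]
⇔ ¬(¬D ∨ ¬C) ∨ ¬(¬(¬B ∨ D) ∨ B) ∨ D   [eliminate →]
⇔ (¬¬D ∧ ¬¬C) ∨ ¬(¬(¬B ∨ D) ∨ B) ∨ D   [De Morgan]
⇔ (D ∧ ¬¬C) ∨ ¬(¬(¬B ∨ D) ∨ B) ∨ D   [double negation]
⇔ (D ∧ C) ∨ ¬(¬(¬B ∨ D) ∨ B) ∨ D   [double negation]
⇔ (D ∧ C) ∨ (¬¬(¬B ∨ D) ∧ ¬B) ∨ D   [De Morgan]
⇔ (D ∧ C) ∨ ((¬B ∨ D) ∧ ¬B) ∨ D   [double negation]
⇔ (D ∧ C) ∨ (¬B ∧ ¬B) ∨ (D ∧ ¬B) ∨ D   [distribute ∧ over ∨]
⇔ ¬B ∨ D   [simplify]

¬B ∨ D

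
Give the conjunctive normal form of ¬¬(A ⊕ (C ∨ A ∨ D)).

¬¬(A ⊕ (C ∨ A ∨ D))
≡ ¬¬((A ∨ C ∨ A ∨ D) ∧ ¬(A ∧ (C ∨ A ∨ D)))
≡ (A ∨ C ∨ A ∨ D) ∧ ¬(A ∧ (C ∨ A ∨ D))
≡ (A ∨ C ∨ A ∨ D) ∧ (¬A ∨ ¬(C ∨ A ∨ D))
≡ (A ∨ C ∨ A ∨ D) ∧ (¬A ∨ (¬C ∧ ¬A ∧ ¬D))
≡ (A ∨ C ∨ A ∨ D) ∧ (¬A ∨ ¬C) ∧ (¬A ∨ ¬A) ∧ (¬A ∨ ¬D)
≡ (A ∨ C ∨ D) ∧ ¬A

(A ∨ C ∨ D) ∧ ¬A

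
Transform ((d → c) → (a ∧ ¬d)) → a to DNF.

((d → c) → (a ∧ ¬d)) → a
= ¬((d → c) → (a ∧ ¬d)) ∨ a   (eliminate →)
= ¬(¬(d → c) ∨ (a ∧ ¬d)) ∨ a   (eliminate →)
= ¬(¬(¬d ∨ c) ∨ (a ∧ ¬d)) ∨ a   (eliminate →)
= (¬¬(¬d ∨ c) ∧ ¬(a ∧ ¬d)) ∨ a   (De Morgan)
= ((¬d ∨ c) ∧ ¬(a ∧ ¬d)) ∨ a   (double negation)
= ((¬d ∨ c) ∧ (¬a ∨ ¬¬d)) ∨ a   (De Morgan)
= ((¬d ∨ c) ∧ (¬a ∨ d)) ∨ a   (double negation)
= (¬d ∧ ¬a) ∨ (¬d ∧ d) ∨ (c ∧ ¬a) ∨ (c ∧ d) ∨ a   (distribute ∧ over ∨)
= (¬d ∧ ¬a) ∨ (c ∧ ¬a) ∨ (c ∧ d) ∨ a   (simplify)

(¬d ∧ ¬a) ∨ (c ∧ ¬a) ∨ (c ∧ d) ∨ a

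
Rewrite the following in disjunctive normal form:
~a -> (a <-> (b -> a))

a | (~a & b)

~a -> (a <-> (b -> a))
≡ ~~a | (a <-> (b -> a))   — eliminate ->
≡ ~~a | ((a -> (b -> a)) & ((b -> a) -> a))   — eliminate <->
≡ ~~a | ((~a | (b -> a)) & ((b -> a) -> a))   — eliminate ->
≡ ~~a | ((~a | ~b | a) & ((b -> a) -> a))   — eliminate ->
≡ ~~a | ((~a | ~b | a) & (~(b -> a) | a))   — eliminate ->
≡ ~~a | ((~a | ~b | a) & (~(~b | a) | a))   — eliminate ->
≡ a | ((~a | ~b | a) & (~(~b | a) | a))   — double negation
≡ a | ((~a | ~b | a) & ((~~b & ~a) | a))   — De Morgan
≡ a | ((~a | ~b | a) & ((b & ~a) | a))   — double negation
≡ a | (~a & b & ~a) | (~a & a) | (~b & b & ~a) | (~b & a) | (a & b & ~a) | (a & a)   — distribute & over |
≡ a | (~a & b)   — simplify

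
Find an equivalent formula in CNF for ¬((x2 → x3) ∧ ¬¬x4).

¬((x2 → x3) ∧ ¬¬x4)
≡ ¬((¬x2 ∨ x3) ∧ ¬¬x4)   [eliminate →]
≡ ¬(¬x2 ∨ x3) ∨ ¬¬¬x4   [De Morgan]
≡ (¬¬x2 ∧ ¬x3) ∨ ¬¬¬x4   [De Morgan]
≡ (x2 ∧ ¬x3) ∨ ¬¬¬x4   [double negation]
≡ (x2 ∧ ¬x3) ∨ ¬x4   [double negation]
≡ (x2 ∨ ¬x4) ∧ (¬x3 ∨ ¬x4)   [distribute ∨ over ∧]

(x2 ∨ ¬x4) ∧ (¬x3 ∨ ¬x4)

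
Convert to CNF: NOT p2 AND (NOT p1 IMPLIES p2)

NOT p2 AND (p1 OR p2)

NOT p2 AND (NOT p1 IMPLIES p2)
= NOT p2 AND (NOT NOT p1 OR p2)   (eliminate IMPLIES)
= NOT p2 AND (p1 OR p2)   (double negation)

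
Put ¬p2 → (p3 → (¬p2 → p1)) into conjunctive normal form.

p2 ∨ ¬p3 ∨ p1

¬p2 → (p3 → (¬p2 → p1))
⇔ ¬¬p2 ∨ (p3 → (¬p2 → p1))   — eliminate →
⇔ ¬¬p2 ∨ ¬p3 ∨ (¬p2 → p1)   — eliminate →
⇔ ¬¬p2 ∨ ¬p3 ∨ ¬¬p2 ∨ p1   — eliminate →
⇔ p2 ∨ ¬p3 ∨ ¬¬p2 ∨ p1   — double negation
⇔ p2 ∨ ¬p3 ∨ p2 ∨ p1   — double negation
⇔ p2 ∨ ¬p3 ∨ p1   — simplify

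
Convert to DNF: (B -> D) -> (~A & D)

(B -> D) -> (~A & D)
≡ ~(B -> D) | (~A & D)
≡ ~(~B | D) | (~A & D)
≡ (~~B & ~D) | (~A & D)
≡ (B & ~D) | (~A & D)

(B & ~D) | (~A & D)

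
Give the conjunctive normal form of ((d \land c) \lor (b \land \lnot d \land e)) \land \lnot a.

((d \land c) \lor (b \land \lnot d \land e)) \land \lnot a
⇔ (d \lor b) \land (d \lor \lnot d) \land (d \lor e) \land (c \lor b) \land (c \lor \lnot d) \land (c \lor e) \land \lnot a   [distribute \lor over \land]
⇔ (d \lor b) \land (d \lor e) \land (c \lor b) \land (c \lor \lnot d) \land (c \lor e) \land \lnot a   [simplify]

(d \lor b) \land (d \lor e) \land (c \lor b) \land (c \lor \lnot d) \land (c \lor e) \land \lnot a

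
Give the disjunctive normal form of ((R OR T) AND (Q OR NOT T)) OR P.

(R AND Q) OR (R AND NOT T) OR (T AND Q) OR P

((R OR T) AND (Q OR NOT T)) OR P
≡ (R AND Q) OR (R AND NOT T) OR (T AND Q) OR (T AND NOT T) OR P
≡ (R AND Q) OR (R AND NOT T) OR (T AND Q) OR P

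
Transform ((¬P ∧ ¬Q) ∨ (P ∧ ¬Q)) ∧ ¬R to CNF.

((¬P ∧ ¬Q) ∨ (P ∧ ¬Q)) ∧ ¬R
≡ (¬P ∨ P) ∧ (¬P ∨ ¬Q) ∧ (¬Q ∨ P) ∧ (¬Q ∨ ¬Q) ∧ ¬R   (distribute ∨ over ∧)
≡ ¬Q ∧ ¬R   (simplify)

¬Q ∧ ¬R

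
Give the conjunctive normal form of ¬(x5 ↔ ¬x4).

¬(x5 ↔ ¬x4)
≡ ¬((x5 → ¬x4) ∧ (¬x4 → x5))   [eliminate ↔]
≡ ¬((¬x5 ∨ ¬x4) ∧ (¬x4 → x5))   [eliminate →]
≡ ¬((¬x5 ∨ ¬x4) ∧ (¬¬x4 ∨ x5))   [eliminate →]
≡ ¬(¬x5 ∨ ¬x4) ∨ ¬(¬¬x4 ∨ x5)   [De Morgan]
≡ (¬¬x5 ∧ ¬¬x4) ∨ ¬(¬¬x4 ∨ x5)   [De Morgan]
≡ (x5 ∧ ¬¬x4) ∨ ¬(¬¬x4 ∨ x5)   [double negation]
≡ (x5 ∧ x4) ∨ ¬(¬¬x4 ∨ x5)   [double negation]
≡ (x5 ∧ x4) ∨ (¬¬¬x4 ∧ ¬x5)   [De Morgan]
≡ (x5 ∧ x4) ∨ (¬x4 ∧ ¬x5)   [double negation]
≡ (x5 ∨ ¬x4) ∧ (x5 ∨ ¬x5) ∧ (x4 ∨ ¬x4) ∧ (x4 ∨ ¬x5)   [distribute ∨ over ∧]
≡ (x5 ∨ ¬x4) ∧ (x4 ∨ ¬x5)   [simplify]

(x5 ∨ ¬x4) ∧ (x4 ∨ ¬x5)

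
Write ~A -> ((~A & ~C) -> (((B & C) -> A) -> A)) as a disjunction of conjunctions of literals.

~A -> ((~A & ~C) -> (((B & C) -> A) -> A))
⇔ ~~A | ((~A & ~C) -> (((B & C) -> A) -> A))   [eliminate ->]
⇔ ~~A | ~(~A & ~C) | (((B & C) -> A) -> A)   [eliminate ->]
⇔ ~~A | ~(~A & ~C) | ~((B & C) -> A) | A   [eliminate ->]
⇔ ~~A | ~(~A & ~C) | ~(~(B & C) | A) | A   [eliminate ->]
⇔ A | ~(~A & ~C) | ~(~(B & C) | A) | A   [double negation]
⇔ A | ~~A | ~~C | ~(~(B & C) | A) | A   [De Morgan]
⇔ A | A | ~~C | ~(~(B & C) | A) | A   [double negation]
⇔ A | A | C | ~(~(B & C) | A) | A   [double negation]
⇔ A | A | C | (~~(B & C) & ~A) | A   [De Morgan]
⇔ A | A | C | (B & C & ~A) | A   [double negation]
⇔ A | C   [simplify]

A | C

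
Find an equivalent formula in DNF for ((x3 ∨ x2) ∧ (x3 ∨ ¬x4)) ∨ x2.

((x3 ∨ x2) ∧ (x3 ∨ ¬x4)) ∨ x2
≡ (x3 ∧ x3) ∨ (x3 ∧ ¬x4) ∨ (x2 ∧ x3) ∨ (x2 ∧ ¬x4) ∨ x2   (distribute ∧ over ∨)
≡ x3 ∨ x2   (simplify)

x3 ∨ x2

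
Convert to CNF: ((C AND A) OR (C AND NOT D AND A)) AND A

C AND A

((C AND A) OR (C AND NOT D AND A)) AND A
= (C OR C) AND (C OR NOT D) AND (C OR A) AND (A OR C) AND (A OR NOT D) AND (A OR A) AND A   [distribute OR over AND]
= C AND A   [simplify]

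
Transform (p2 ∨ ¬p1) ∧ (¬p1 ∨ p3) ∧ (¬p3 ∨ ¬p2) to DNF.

(p2 ∨ ¬p1) ∧ (¬p1 ∨ p3) ∧ (¬p3 ∨ ¬p2)
≡ (p2 ∧ ¬p1 ∧ ¬p3) ∨ (p2 ∧ ¬p1 ∧ ¬p2) ∨ (p2 ∧ p3 ∧ ¬p3) ∨ (p2 ∧ p3 ∧ ¬p2) ∨ (¬p1 ∧ ¬p1 ∧ ¬p3) ∨ (¬p1 ∧ ¬p1 ∧ ¬p2) ∨ (¬p1 ∧ p3 ∧ ¬p3) ∨ (¬p1 ∧ p3 ∧ ¬p2)   (distribute ∧ over ∨)
≡ (¬p1 ∧ ¬p3) ∨ (¬p1 ∧ ¬p2)   (simplify)

(¬p1 ∧ ¬p3) ∨ (¬p1 ∧ ¬p2)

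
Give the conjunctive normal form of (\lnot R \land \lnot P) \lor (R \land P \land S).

(\lnot R \land \lnot P) \lor (R \land P \land S)
≡ (\lnot R \lor R) \land (\lnot R \lor P) \land (\lnot R \lor S) \land (\lnot P \lor R) \land (\lnot P \lor P) \land (\lnot P \lor S)   — distribute \lor over \land
≡ (\lnot R \lor P) \land (\lnot R \lor S) \land (\lnot P \lor R) \land (\lnot P \lor S)   — simplify

(\lnot R \lor P) \land (\lnot R \lor S) \land (\lnot P \lor R) \land (\lnot P \lor S)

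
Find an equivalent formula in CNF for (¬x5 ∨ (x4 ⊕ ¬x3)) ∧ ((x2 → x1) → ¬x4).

(¬x5 ∨ (x4 ⊕ ¬x3)) ∧ ((x2 → x1) → ¬x4)
⇔ (¬x5 ∨ ((x4 ∨ ¬x3) ∧ ¬(x4 ∧ ¬x3))) ∧ ((x2 → x1) → ¬x4)   [expand ⊕]
⇔ (¬x5 ∨ ((x4 ∨ ¬x3) ∧ ¬(x4 ∧ ¬x3))) ∧ (¬(x2 → x1) ∨ ¬x4)   [eliminate →]
⇔ (¬x5 ∨ ((x4 ∨ ¬x3) ∧ ¬(x4 ∧ ¬x3))) ∧ (¬(¬x2 ∨ x1) ∨ ¬x4)   [eliminate →]
⇔ (¬x5 ∨ ((x4 ∨ ¬x3) ∧ (¬x4 ∨ ¬¬x3))) ∧ (¬(¬x2 ∨ x1) ∨ ¬x4)   [De Morgan]
⇔ (¬x5 ∨ ((x4 ∨ ¬x3) ∧ (¬x4 ∨ x3))) ∧ (¬(¬x2 ∨ x1) ∨ ¬x4)   [double negation]
⇔ (¬x5 ∨ ((x4 ∨ ¬x3) ∧ (¬x4 ∨ x3))) ∧ ((¬¬x2 ∧ ¬x1) ∨ ¬x4)   [De Morgan]
⇔ (¬x5 ∨ ((x4 ∨ ¬x3) ∧ (¬x4 ∨ x3))) ∧ ((x2 ∧ ¬x1) ∨ ¬x4)   [double negation]
⇔ (¬x5 ∨ x4 ∨ ¬x3) ∧ (¬x5 ∨ ¬x4 ∨ x3) ∧ (x2 ∨ ¬x4) ∧ (¬x1 ∨ ¬x4)   [distribute ∨ over ∧]

(¬x5 ∨ x4 ∨ ¬x3) ∧ (¬x5 ∨ ¬x4 ∨ x3) ∧ (x2 ∨ ¬x4) ∧ (¬x1 ∨ ¬x4)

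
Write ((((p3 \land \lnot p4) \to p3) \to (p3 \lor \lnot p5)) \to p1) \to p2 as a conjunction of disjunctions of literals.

((((p3 \land \lnot p4) \to p3) \to (p3 \lor \lnot p5)) \to p1) \to p2
= \lnot ((((p3 \land \lnot p4) \to p3) \to (p3 \lor \lnot p5)) \to p1) \lor p2   (eliminate \to)
= \lnot (\lnot (((p3 \land \lnot p4) \to p3) \to (p3 \lor \lnot p5)) \lor p1) \lor p2   (eliminate \to)
= \lnot (\lnot (\lnot ((p3 \land \lnot p4) \to p3) \lor p3 \lor \lnot p5) \lor p1) \lor p2   (eliminate \to)
= \lnot (\lnot (\lnot (\lnot (p3 \land \lnot p4) \lor p3) \lor p3 \lor \lnot p5) \lor p1) \lor p2   (eliminate \to)
= (\lnot \lnot (\lnot (\lnot (p3 \land \lnot p4) \lor p3) \lor p3 \lor \lnot p5) \land \lnot p1) \lor p2   (De Morgan)
= ((\lnot (\lnot (p3 \land \lnot p4) \lor p3) \lor p3 \lor \lnot p5) \land \lnot p1) \lor p2   (double negation)
= (((\lnot \lnot (p3 \land \lnot p4) \land \lnot p3) \lor p3 \lor \lnot p5) \land \lnot p1) \lor p2   (De Morgan)
= (((p3 \land \lnot p4 \land \lnot p3) \lor p3 \lor \lnot p5) \land \lnot p1) \lor p2   (double negation)
= (p3 \lor p3 \lor \lnot p5 \lor p2) \land (\lnot p4 \lor p3 \lor \lnot p5 \lor p2) \land (\lnot p3 \lor p3 \lor \lnot p5 \lor p2) \land (\lnot p1 \lor p2)   (distribute \lor over \land)
= (p3 \lor \lnot p5 \lor p2) \land (\lnot p1 \lor p2)   (simplify)

(p3 \lor \lnot p5 \lor p2) \land (\lnot p1 \lor p2)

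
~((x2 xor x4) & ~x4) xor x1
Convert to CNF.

(~x2 | x4 | x1) & (x2 | x4 | ~x1) & (~x4 | ~x1)

~((x2 xor x4) & ~x4) xor x1
≡ (~((x2 xor x4) & ~x4) | x1) & ~(~((x2 xor x4) & ~x4) & x1)   [expand xor]
≡ (~((x2 | x4) & ~(x2 & x4) & ~x4) | x1) & ~(~((x2 xor x4) & ~x4) & x1)   [expand xor]
≡ (~((x2 | x4) & ~(x2 & x4) & ~x4) | x1) & ~(~((x2 | x4) & ~(x2 & x4) & ~x4) & x1)   [expand xor]
≡ (~(x2 | x4) | ~~(x2 & x4) | ~~x4 | x1) & ~(~((x2 | x4) & ~(x2 & x4) & ~x4) & x1)   [De Morgan]
≡ ((~x2 & ~x4) | ~~(x2 & x4) | ~~x4 | x1) & ~(~((x2 | x4) & ~(x2 & x4) & ~x4) & x1)   [De Morgan]
≡ ((~x2 & ~x4) | (x2 & x4) | ~~x4 | x1) & ~(~((x2 | x4) & ~(x2 & x4) & ~x4) & x1)   [double negation]
≡ ((~x2 & ~x4) | (x2 & x4) | x4 | x1) & ~(~((x2 | x4) & ~(x2 & x4) & ~x4) & x1)   [double negation]
≡ ((~x2 & ~x4) | (x2 & x4) | x4 | x1) & (~~((x2 | x4) & ~(x2 & x4) & ~x4) | ~x1)   [De Morgan]
≡ ((~x2 & ~x4) | (x2 & x4) | x4 | x1) & (((x2 | x4) & ~(x2 & x4) & ~x4) | ~x1)   [double negation]
≡ ((~x2 & ~x4) | (x2 & x4) | x4 | x1) & (((x2 | x4) & (~x2 | ~x4) & ~x4) | ~x1)   [De Morgan]
≡ (~x2 | x2 | x4 | x1) & (~x2 | x4 | x4 | x1) & (~x4 | x2 | x4 | x1) & (~x4 | x4 | x4 | x1) & (x2 | x4 | ~x1) & (~x2 | ~x4 | ~x1) & (~x4 | ~x1)   [distribute | over &]
≡ (~x2 | x4 | x1) & (x2 | x4 | ~x1) & (~x4 | ~x1)   [simplify]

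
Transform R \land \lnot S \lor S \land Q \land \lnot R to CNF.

R \land \lnot S \lor S \land Q \land \lnot R
≡ (R \lor S) \land (R \lor Q) \land (R \lor \lnot R) \land (\lnot S \lor S) \land (\lnot S \lor Q) \land (\lnot S \lor \lnot R)   (distribute \lor over \land)
≡ (R \lor S) \land (R \lor Q) \land (\lnot S \lor Q) \land (\lnot S \lor \lnot R)   (simplify)

(R \lor S) \land (R \lor Q) \land (\lnot S \lor Q) \land (\lnot S \lor \lnot R)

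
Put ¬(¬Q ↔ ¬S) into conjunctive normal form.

(¬Q ∨ ¬S) ∧ (S ∨ Q)

¬(¬Q ↔ ¬S)
≡ ¬((¬Q → ¬S) ∧ (¬S → ¬Q))   — eliminate ↔
≡ ¬((¬¬Q ∨ ¬S) ∧ (¬S → ¬Q))   — eliminate →
≡ ¬((¬¬Q ∨ ¬S) ∧ (¬¬S ∨ ¬Q))   — eliminate →
≡ ¬(¬¬Q ∨ ¬S) ∨ ¬(¬¬S ∨ ¬Q)   — De Morgan
≡ (¬¬¬Q ∧ ¬¬S) ∨ ¬(¬¬S ∨ ¬Q)   — De Morgan
≡ (¬Q ∧ ¬¬S) ∨ ¬(¬¬S ∨ ¬Q)   — double negation
≡ (¬Q ∧ S) ∨ ¬(¬¬S ∨ ¬Q)   — double negation
≡ (¬Q ∧ S) ∨ (¬¬¬S ∧ ¬¬Q)   — De Morgan
≡ (¬Q ∧ S) ∨ (¬S ∧ ¬¬Q)   — double negation
≡ (¬Q ∧ S) ∨ (¬S ∧ Q)   — double negation
≡ (¬Q ∨ ¬S) ∧ (¬Q ∨ Q) ∧ (S ∨ ¬S) ∧ (S ∨ Q)   — distribute ∨ over ∧
≡ (¬Q ∨ ¬S) ∧ (S ∨ Q)   — simplify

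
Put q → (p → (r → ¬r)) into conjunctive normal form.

¬q ∨ ¬p ∨ ¬r

q → (p → (r → ¬r))
≡ ¬q ∨ (p → (r → ¬r))   [eliminate →]
≡ ¬q ∨ ¬p ∨ (r → ¬r)   [eliminate →]
≡ ¬q ∨ ¬p ∨ ¬r ∨ ¬r   [eliminate →]
≡ ¬q ∨ ¬p ∨ ¬r   [simplify]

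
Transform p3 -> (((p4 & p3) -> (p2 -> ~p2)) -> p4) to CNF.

~p3 | p4

p3 -> (((p4 & p3) -> (p2 -> ~p2)) -> p4)
≡ ~p3 | (((p4 & p3) -> (p2 -> ~p2)) -> p4)   [eliminate ->]
≡ ~p3 | ~((p4 & p3) -> (p2 -> ~p2)) | p4   [eliminate ->]
≡ ~p3 | ~(~(p4 & p3) | (p2 -> ~p2)) | p4   [eliminate ->]
≡ ~p3 | ~(~(p4 & p3) | ~p2 | ~p2) | p4   [eliminate ->]
≡ ~p3 | (~~(p4 & p3) & ~~p2 & ~~p2) | p4   [De Morgan]
≡ ~p3 | (p4 & p3 & ~~p2 & ~~p2) | p4   [double negation]
≡ ~p3 | (p4 & p3 & p2 & ~~p2) | p4   [double negation]
≡ ~p3 | (p4 & p3 & p2 & p2) | p4   [double negation]
≡ (~p3 | p4 | p4) & (~p3 | p3 | p4) & (~p3 | p2 | p4) & (~p3 | p2 | p4)   [distribute | over &]
≡ ~p3 | p4   [simplify]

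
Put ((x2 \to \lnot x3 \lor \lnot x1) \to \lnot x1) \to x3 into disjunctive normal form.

\lnot x2 \land x1 \lor \lnot x3 \land x1 \lor x3

((x2 \to \lnot x3 \lor \lnot x1) \to \lnot x1) \to x3
⇔ \lnot ((x2 \to \lnot x3 \lor \lnot x1) \to \lnot x1) \lor x3   (eliminate \to)
⇔ \lnot (\lnot (x2 \to \lnot x3 \lor \lnot x1) \lor \lnot x1) \lor x3   (eliminate \to)
⇔ \lnot (\lnot (\lnot x2 \lor \lnot x3 \lor \lnot x1) \lor \lnot x1) \lor x3   (eliminate \to)
⇔ \lnot \lnot (\lnot x2 \lor \lnot x3 \lor \lnot x1) \land \lnot \lnot x1 \lor x3   (De Morgan)
⇔ (\lnot x2 \lor \lnot x3 \lor \lnot x1) \land \lnot \lnot x1 \lor x3   (double negation)
⇔ (\lnot x2 \lor \lnot x3 \lor \lnot x1) \land x1 \lor x3   (double negation)
⇔ \lnot x2 \land x1 \lor \lnot x3 \land x1 \lor \lnot x1 \land x1 \lor x3   (distribute \land over \lor)
⇔ \lnot x2 \land x1 \lor \lnot x3 \land x1 \lor x3   (simplify)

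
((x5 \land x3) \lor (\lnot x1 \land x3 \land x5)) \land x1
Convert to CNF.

((x5 \land x3) \lor (\lnot x1 \land x3 \land x5)) \land x1
⇔ (x5 \lor \lnot x1) \land (x5 \lor x3) \land (x5 \lor x5) \land (x3 \lor \lnot x1) \land (x3 \lor x3) \land (x3 \lor x5) \land x1   [distribute \lor over \land]
⇔ x5 \land x3 \land x1   [simplify]

x5 \land x3 \land x1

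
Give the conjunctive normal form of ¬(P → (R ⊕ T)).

P ∧ (¬R ∨ T) ∧ (¬T ∨ R)

¬(P → (R ⊕ T))
⇔ ¬(¬P ∨ (R ⊕ T))   — eliminate →
⇔ ¬(¬P ∨ ((R ∨ T) ∧ ¬(R ∧ T)))   — expand ⊕
⇔ ¬¬P ∧ ¬((R ∨ T) ∧ ¬(R ∧ T))   — De Morgan
⇔ P ∧ ¬((R ∨ T) ∧ ¬(R ∧ T))   — double negation
⇔ P ∧ (¬(R ∨ T) ∨ ¬¬(R ∧ T))   — De Morgan
⇔ P ∧ ((¬R ∧ ¬T) ∨ ¬¬(R ∧ T))   — De Morgan
⇔ P ∧ ((¬R ∧ ¬T) ∨ (R ∧ T))   — double negation
⇔ P ∧ (¬R ∨ R) ∧ (¬R ∨ T) ∧ (¬T ∨ R) ∧ (¬T ∨ T)   — distribute ∨ over ∧
⇔ P ∧ (¬R ∨ T) ∧ (¬T ∨ R)   — simplify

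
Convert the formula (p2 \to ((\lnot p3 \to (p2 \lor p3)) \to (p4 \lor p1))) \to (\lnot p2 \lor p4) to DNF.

(p2 \land \lnot p4 \land \lnot p1) \lor \lnot p2 \lor p4

(p2 \to ((\lnot p3 \to (p2 \lor p3)) \to (p4 \lor p1))) \to (\lnot p2 \lor p4)
≡ \lnot (p2 \to ((\lnot p3 \to (p2 \lor p3)) \to (p4 \lor p1))) \lor \lnot p2 \lor p4   — eliminate \to
≡ \lnot (\lnot p2 \lor ((\lnot p3 \to (p2 \lor p3)) \to (p4 \lor p1))) \lor \lnot p2 \lor p4   — eliminate \to
≡ \lnot (\lnot p2 \lor \lnot (\lnot p3 \to (p2 \lor p3)) \lor p4 \lor p1) \lor \lnot p2 \lor p4   — eliminate \to
≡ \lnot (\lnot p2 \lor \lnot (\lnot \lnot p3 \lor p2 \lor p3) \lor p4 \lor p1) \lor \lnot p2 \lor p4   — eliminate \to
≡ (\lnot \lnot p2 \land \lnot \lnot (\lnot \lnot p3 \lor p2 \lor p3) \land \lnot p4 \land \lnot p1) \lor \lnot p2 \lor p4   — De Morgan
≡ (p2 \land \lnot \lnot (\lnot \lnot p3 \lor p2 \lor p3) \land \lnot p4 \land \lnot p1) \lor \lnot p2 \lor p4   — double negation
≡ (p2 \land (\lnot \lnot p3 \lor p2 \lor p3) \land \lnot p4 \land \lnot p1) \lor \lnot p2 \lor p4   — double negation
≡ (p2 \land (p3 \lor p2 \lor p3) \land \lnot p4 \land \lnot p1) \lor \lnot p2 \lor p4   — double negation
≡ (p2 \land p3 \land \lnot p4 \land \lnot p1) \lor (p2 \land p2 \land \lnot p4 \land \lnot p1) \lor (p2 \land p3 \land \lnot p4 \land \lnot p1) \lor \lnot p2 \lor p4   — distribute \land over \lor
≡ (p2 \land \lnot p4 \land \lnot p1) \lor \lnot p2 \lor p4   — simplify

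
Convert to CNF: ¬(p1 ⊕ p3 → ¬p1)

¬(p1 ⊕ p3 → ¬p1)
⇔ ¬(¬(p1 ⊕ p3) ∨ ¬p1)   — eliminate →
⇔ ¬(¬((p1 ∨ p3) ∧ ¬(p1 ∧ p3)) ∨ ¬p1)   — expand ⊕
⇔ ¬¬((p1 ∨ p3) ∧ ¬(p1 ∧ p3)) ∧ ¬¬p1   — De Morgan
⇔ (p1 ∨ p3) ∧ ¬(p1 ∧ p3) ∧ ¬¬p1   — double negation
⇔ (p1 ∨ p3) ∧ (¬p1 ∨ ¬p3) ∧ ¬¬p1   — De Morgan
⇔ (p1 ∨ p3) ∧ (¬p1 ∨ ¬p3) ∧ p1   — double negation
⇔ (¬p1 ∨ ¬p3) ∧ p1   — simplify

(¬p1 ∨ ¬p3) ∧ p1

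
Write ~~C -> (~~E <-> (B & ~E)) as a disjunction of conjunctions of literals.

~~C -> (~~E <-> (B & ~E))
= ~~~C | (~~E <-> (B & ~E))   [eliminate ->]
= ~~~C | ((~~E -> (B & ~E)) & ((B & ~E) -> ~~E))   [eliminate <->]
= ~~~C | ((~~~E | (B & ~E)) & ((B & ~E) -> ~~E))   [eliminate ->]
= ~~~C | ((~~~E | (B & ~E)) & (~(B & ~E) | ~~E))   [eliminate ->]
= ~C | ((~~~E | (B & ~E)) & (~(B & ~E) | ~~E))   [double negation]
= ~C | ((~E | (B & ~E)) & (~(B & ~E) | ~~E))   [double negation]
= ~C | ((~E | (B & ~E)) & (~B | ~~E | ~~E))   [De Morgan]
= ~C | ((~E | (B & ~E)) & (~B | E | ~~E))   [double negation]
= ~C | ((~E | (B & ~E)) & (~B | E | E))   [double negation]
= ~C | (~E & ~B) | (~E & E) | (~E & E) | (B & ~E & ~B) | (B & ~E & E) | (B & ~E & E)   [distribute & over |]
= ~C | (~E & ~B)   [simplify]

~C | (~E & ~B)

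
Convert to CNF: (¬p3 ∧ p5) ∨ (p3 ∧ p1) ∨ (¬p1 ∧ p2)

(¬p3 ∨ p1 ∨ p2) ∧ (p5 ∨ p3 ∨ ¬p1) ∧ (p5 ∨ p3 ∨ p2) ∧ (p5 ∨ p1 ∨ p2)

(¬p3 ∧ p5) ∨ (p3 ∧ p1) ∨ (¬p1 ∧ p2)
≡ (¬p3 ∨ p3 ∨ ¬p1) ∧ (¬p3 ∨ p3 ∨ p2) ∧ (¬p3 ∨ p1 ∨ ¬p1) ∧ (¬p3 ∨ p1 ∨ p2) ∧ (p5 ∨ p3 ∨ ¬p1) ∧ (p5 ∨ p3 ∨ p2) ∧ (p5 ∨ p1 ∨ ¬p1) ∧ (p5 ∨ p1 ∨ p2)   [distribute ∨ over ∧]
≡ (¬p3 ∨ p1 ∨ p2) ∧ (p5 ∨ p3 ∨ ¬p1) ∧ (p5 ∨ p3 ∨ p2) ∧ (p5 ∨ p1 ∨ p2)   [simplify]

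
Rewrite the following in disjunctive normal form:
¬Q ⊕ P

¬Q ⊕ P
≡ (¬Q ∧ ¬P) ∨ (¬¬Q ∧ P)   [expand ⊕]
≡ (¬Q ∧ ¬P) ∨ (Q ∧ P)   [double negation]

(¬Q ∧ ¬P) ∨ (Q ∧ P)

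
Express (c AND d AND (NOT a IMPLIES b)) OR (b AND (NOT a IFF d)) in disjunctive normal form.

(c AND d AND a) OR (c AND d AND b) OR (b AND a AND NOT d) OR (b AND d AND NOT a)

(c AND d AND (NOT a IMPLIES b)) OR (b AND (NOT a IFF d))
⇔ (c AND d AND (NOT NOT a OR b)) OR (b AND (NOT a IFF d))   [eliminate IMPLIES]
⇔ (c AND d AND (NOT NOT a OR b)) OR (b AND (NOT a IMPLIES d) AND (d IMPLIES NOT a))   [eliminate IFF]
⇔ (c AND d AND (NOT NOT a OR b)) OR (b AND (NOT NOT a OR d) AND (d IMPLIES NOT a))   [eliminate IMPLIES]
⇔ (c AND d AND (NOT NOT a OR b)) OR (b AND (NOT NOT a OR d) AND (NOT d OR NOT a))   [eliminate IMPLIES]
⇔ (c AND d AND (a OR b)) OR (b AND (NOT NOT a OR d) AND (NOT d OR NOT a))   [double negation]
⇔ (c AND d AND (a OR b)) OR (b AND (a OR d) AND (NOT d OR NOT a))   [double negation]
⇔ (c AND d AND a) OR (c AND d AND b) OR (b AND a AND NOT d) OR (b AND a AND NOT a) OR (b AND d AND NOT d) OR (b AND d AND NOT a)   [distribute AND over OR]
⇔ (c AND d AND a) OR (c AND d AND b) OR (b AND a AND NOT d) OR (b AND d AND NOT a)   [simplify]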